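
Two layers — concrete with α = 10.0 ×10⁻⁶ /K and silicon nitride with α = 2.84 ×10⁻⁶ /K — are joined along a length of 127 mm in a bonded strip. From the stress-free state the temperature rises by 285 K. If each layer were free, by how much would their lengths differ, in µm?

259 µm

Δα = |10.0 − 2.84|×10⁻⁶/K = 7.16×10⁻⁶/K.
ΔL_mismatch = Δα·L·ΔT = 7.16×10⁻⁶ × 127.0 mm × 285.0 K = 259 µm.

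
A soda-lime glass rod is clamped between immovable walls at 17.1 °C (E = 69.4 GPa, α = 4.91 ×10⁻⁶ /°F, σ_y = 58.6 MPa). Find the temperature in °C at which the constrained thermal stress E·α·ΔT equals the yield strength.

113 °C

α = 4.91×10⁻⁶/°F × 9/5 = 8.84×10⁻⁶/K.
E·α·ΔT = 58.60 MPa ⇒ ΔT = 58.60 / (69.40×10³ × 8.84×10⁻⁶) = 95.54 K.
T = 17.1 + 95.54 = 112.6 °C.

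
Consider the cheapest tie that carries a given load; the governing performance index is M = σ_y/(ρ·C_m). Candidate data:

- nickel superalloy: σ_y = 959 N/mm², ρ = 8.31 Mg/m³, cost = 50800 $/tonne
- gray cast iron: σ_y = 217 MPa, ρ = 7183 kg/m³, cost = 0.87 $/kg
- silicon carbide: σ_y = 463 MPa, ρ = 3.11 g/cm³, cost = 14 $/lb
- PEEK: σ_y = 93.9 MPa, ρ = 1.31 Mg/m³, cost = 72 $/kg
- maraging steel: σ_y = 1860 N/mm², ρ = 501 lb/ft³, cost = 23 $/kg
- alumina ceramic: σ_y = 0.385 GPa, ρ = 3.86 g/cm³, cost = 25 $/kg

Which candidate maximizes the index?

Putting every candidate on a common basis:
  nickel superalloy: σ_y = 959.0 MPa, ρ = 8310 kg/m³, cost = 50.80 $/kg
  gray cast iron: σ_y = 217.0 MPa, ρ = 7183 kg/m³, cost = 0.8700 $/kg
  silicon carbide: σ_y = 463.0 MPa, ρ = 3110 kg/m³, cost = 30.86 $/kg
  PEEK: σ_y = 93.90 MPa, ρ = 1310 kg/m³, cost = 72.00 $/kg
  maraging steel: σ_y = 1860 MPa, ρ = 8025 kg/m³, cost = 23.00 $/kg
  alumina ceramic: σ_y = 385.0 MPa, ρ = 3860 kg/m³, cost = 25.00 $/kg
  gray cast iron: M = 34.7 kN·m per $
  maraging steel: M = 10.1 kN·m per $
  silicon carbide: M = 4.82 kN·m per $
  alumina ceramic: M = 3.99 kN·m per $
  nickel superalloy: M = 2.27 kN·m per $
  PEEK: M = 0.996 kN·m per $
The maximum is for gray cast iron.

gray cast iron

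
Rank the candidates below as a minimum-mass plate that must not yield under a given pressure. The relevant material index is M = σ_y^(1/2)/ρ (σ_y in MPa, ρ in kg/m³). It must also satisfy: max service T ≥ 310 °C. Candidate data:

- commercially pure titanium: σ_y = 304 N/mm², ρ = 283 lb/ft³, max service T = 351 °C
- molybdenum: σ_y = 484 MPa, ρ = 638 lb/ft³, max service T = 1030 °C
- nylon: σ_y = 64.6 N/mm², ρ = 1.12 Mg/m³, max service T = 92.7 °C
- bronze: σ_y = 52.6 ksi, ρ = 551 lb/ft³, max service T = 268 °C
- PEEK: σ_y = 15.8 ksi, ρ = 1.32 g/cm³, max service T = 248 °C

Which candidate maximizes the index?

commercially pure titanium

Screen on constraints: max service T ≥ 310 °C. Survivors: commercially pure titanium, molybdenum.
Putting every candidate on a common basis:
  commercially pure titanium: σ_y = 304.0 MPa, ρ = 4533 kg/m³
  molybdenum: σ_y = 484.0 MPa, ρ = 10220 kg/m³
  commercially pure titanium: M = 3.85×10⁻³
  molybdenum: M = 2.15×10⁻³
Highest index: commercially pure titanium.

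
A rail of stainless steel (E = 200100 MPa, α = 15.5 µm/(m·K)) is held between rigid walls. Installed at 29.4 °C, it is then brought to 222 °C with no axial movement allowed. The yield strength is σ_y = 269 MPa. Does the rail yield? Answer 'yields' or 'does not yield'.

E = 200100 MPa = 200.1 GPa.
ΔT = 192.6 K. Constrained thermal stress σ = E·α·ΔT = 200.1×10³ MPa × 15.5×10⁻⁶ × 192.6 = 597 MPa (compressive).
Compare to σ_y = 269 MPa: σ ≥ σ_y, so it yields.

yields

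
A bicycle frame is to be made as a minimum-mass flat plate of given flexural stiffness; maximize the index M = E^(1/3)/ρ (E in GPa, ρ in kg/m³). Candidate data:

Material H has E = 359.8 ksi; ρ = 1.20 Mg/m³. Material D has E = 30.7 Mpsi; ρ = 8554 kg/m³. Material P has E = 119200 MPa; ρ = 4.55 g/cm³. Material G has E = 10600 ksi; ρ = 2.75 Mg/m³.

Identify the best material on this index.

material G

Putting every candidate on a common basis:
  material H: E = 2.481 GPa, ρ = 1200 kg/m³
  material D: E = 211.7 GPa, ρ = 8554 kg/m³
  material P: E = 119.2 GPa, ρ = 4550 kg/m³
  material G: E = 73.08 GPa, ρ = 2750 kg/m³
  material G: M = 1.52×10⁻³
  material H: M = 1.13×10⁻³
  material P: M = 1.08×10⁻³
  material D: M = 0.697×10⁻³
The maximum is for material G.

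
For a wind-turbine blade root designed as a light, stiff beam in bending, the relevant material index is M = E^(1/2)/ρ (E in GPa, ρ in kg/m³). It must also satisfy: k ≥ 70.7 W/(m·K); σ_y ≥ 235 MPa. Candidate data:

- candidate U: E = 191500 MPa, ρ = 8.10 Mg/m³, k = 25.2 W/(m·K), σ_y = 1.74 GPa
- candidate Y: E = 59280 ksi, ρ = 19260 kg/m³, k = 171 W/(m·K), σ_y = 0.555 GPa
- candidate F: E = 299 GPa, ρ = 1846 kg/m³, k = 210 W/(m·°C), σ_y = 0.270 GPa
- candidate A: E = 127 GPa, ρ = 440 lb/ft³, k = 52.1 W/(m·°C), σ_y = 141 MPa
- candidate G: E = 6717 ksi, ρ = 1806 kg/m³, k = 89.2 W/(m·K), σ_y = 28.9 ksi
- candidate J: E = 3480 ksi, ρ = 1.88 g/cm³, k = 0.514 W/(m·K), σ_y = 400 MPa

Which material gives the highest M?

Screen on constraints: k ≥ 70.7 W/(m·K); σ_y ≥ 235 MPa. Survivors: candidate Y, candidate F.
In SI units:
  candidate Y: E = 408.7 GPa, ρ = 19260 kg/m³
  candidate F: E = 299.0 GPa, ρ = 1846 kg/m³
  candidate F: M = 9.37×10⁻³
  candidate Y: M = 1.05×10⁻³
Candidate F ranks first.

candidate F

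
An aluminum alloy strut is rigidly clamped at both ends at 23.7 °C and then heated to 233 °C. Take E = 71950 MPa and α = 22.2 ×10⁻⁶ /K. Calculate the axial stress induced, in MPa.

334 MPa

E = 71950 MPa = 71.95 GPa.
ΔT = 209.3 K. Constrained thermal stress σ = E·α·ΔT = 71.95×10³ MPa × 22.2×10⁻⁶ × 209.3 = 334 MPa (compressive).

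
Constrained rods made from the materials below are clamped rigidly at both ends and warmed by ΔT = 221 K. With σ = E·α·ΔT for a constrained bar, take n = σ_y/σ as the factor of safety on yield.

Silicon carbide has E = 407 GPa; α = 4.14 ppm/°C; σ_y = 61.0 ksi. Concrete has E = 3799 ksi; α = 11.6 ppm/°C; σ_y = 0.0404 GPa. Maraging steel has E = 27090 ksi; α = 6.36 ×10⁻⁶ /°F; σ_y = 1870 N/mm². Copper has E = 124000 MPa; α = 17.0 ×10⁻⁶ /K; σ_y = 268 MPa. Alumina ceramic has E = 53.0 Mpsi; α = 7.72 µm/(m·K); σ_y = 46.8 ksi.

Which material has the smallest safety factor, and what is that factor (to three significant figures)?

alumina ceramic, n = 0.518

Converting E to GPa, α to ×10⁻⁶/K, σ_y to MPa, then σ and n for each:
  silicon carbide: E = 407.0, α = 4.14, σ_y = 420.6 → σ = 372 MPa, n = 1.13
  concrete: E = 26.19, α = 11.6, σ_y = 40.40 → σ = 67.1 MPa, n = 0.602
  maraging steel: E = 186.8, α = 11.4, σ_y = 1870 → σ = 473 MPa, n = 3.96
  copper: E = 124.0, α = 17.0, σ_y = 268.0 → σ = 466 MPa, n = 0.575
  alumina ceramic: E = 365.4, α = 7.72, σ_y = 322.7 → σ = 623 MPa, n = 0.518
The minimum is alumina ceramic at n = 0.518.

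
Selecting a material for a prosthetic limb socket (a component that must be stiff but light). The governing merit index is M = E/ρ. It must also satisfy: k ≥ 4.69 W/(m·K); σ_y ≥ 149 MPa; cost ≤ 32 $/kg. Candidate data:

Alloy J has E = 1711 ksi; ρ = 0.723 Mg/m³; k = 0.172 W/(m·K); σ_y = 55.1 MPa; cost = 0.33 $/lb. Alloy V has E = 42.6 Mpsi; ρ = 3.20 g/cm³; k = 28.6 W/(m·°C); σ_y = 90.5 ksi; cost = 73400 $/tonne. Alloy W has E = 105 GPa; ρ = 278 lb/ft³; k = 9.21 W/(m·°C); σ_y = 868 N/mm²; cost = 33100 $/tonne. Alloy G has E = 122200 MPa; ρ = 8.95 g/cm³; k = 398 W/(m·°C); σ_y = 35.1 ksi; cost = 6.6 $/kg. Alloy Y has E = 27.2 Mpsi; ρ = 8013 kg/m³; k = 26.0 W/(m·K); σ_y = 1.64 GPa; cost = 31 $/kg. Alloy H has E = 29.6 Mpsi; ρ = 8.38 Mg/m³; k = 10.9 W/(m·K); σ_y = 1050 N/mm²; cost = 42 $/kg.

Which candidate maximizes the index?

alloy Y

Screen on constraints: k ≥ 4.69 W/(m·K); σ_y ≥ 149 MPa; cost ≤ 32 $/kg. Survivors: alloy G, alloy Y.
Normalizing units and computing the index:
  alloy G: E = 122.2 GPa, ρ = 8950 kg/m³
  alloy Y: E = 187.5 GPa, ρ = 8013 kg/m³
  alloy Y: M = 23.4 MN·m/kg
  alloy G: M = 13.7 MN·m/kg
Alloy Y has the largest M.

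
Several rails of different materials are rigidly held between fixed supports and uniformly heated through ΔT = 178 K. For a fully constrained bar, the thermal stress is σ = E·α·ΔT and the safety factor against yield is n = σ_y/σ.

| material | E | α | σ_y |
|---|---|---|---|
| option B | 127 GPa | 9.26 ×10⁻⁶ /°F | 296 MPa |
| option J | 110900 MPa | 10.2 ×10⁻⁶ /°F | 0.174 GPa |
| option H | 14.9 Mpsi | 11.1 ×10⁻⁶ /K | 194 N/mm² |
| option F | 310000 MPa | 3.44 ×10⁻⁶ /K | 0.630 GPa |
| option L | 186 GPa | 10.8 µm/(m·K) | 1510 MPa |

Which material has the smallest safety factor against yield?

option J

With everything in SI (GPa, ×10⁻⁶/K, MPa):
  option B: E = 127.0, α = 16.7, σ_y = 296.0 → σ = 377 MPa, n = 0.786
  option J: E = 110.9, α = 18.4, σ_y = 174.0 → σ = 362 MPa, n = 0.480
  option H: E = 102.7, α = 11.1, σ_y = 194.0 → σ = 203 MPa, n = 0.956
  option F: E = 310.0, α = 3.44, σ_y = 630.0 → σ = 190 MPa, n = 3.32
  option L: E = 186.0, α = 10.8, σ_y = 1510 → σ = 358 MPa, n = 4.22
Smallest n: option J with n = 0.480.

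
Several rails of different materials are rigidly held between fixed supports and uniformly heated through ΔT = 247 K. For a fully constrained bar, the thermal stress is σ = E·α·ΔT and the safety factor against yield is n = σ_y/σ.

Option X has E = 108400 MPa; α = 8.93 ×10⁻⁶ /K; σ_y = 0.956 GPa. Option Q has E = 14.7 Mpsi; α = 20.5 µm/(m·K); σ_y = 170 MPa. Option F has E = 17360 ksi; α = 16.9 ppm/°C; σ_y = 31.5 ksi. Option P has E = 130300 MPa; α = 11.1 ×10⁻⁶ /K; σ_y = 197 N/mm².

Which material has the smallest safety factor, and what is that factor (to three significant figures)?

With everything in SI (GPa, ×10⁻⁶/K, MPa):
  option X: E = 108.4, α = 8.93, σ_y = 956.0 → σ = 239 MPa, n = 4.00
  option Q: E = 101.4, α = 20.5, σ_y = 170.0 → σ = 513 MPa, n = 0.331
  option F: E = 119.7, α = 16.9, σ_y = 217.2 → σ = 500 MPa, n = 0.435
  option P: E = 130.3, α = 11.1, σ_y = 197.0 → σ = 357 MPa, n = 0.551
Option Q has the lowest safety factor, n = 0.331.

option Q, n = 0.331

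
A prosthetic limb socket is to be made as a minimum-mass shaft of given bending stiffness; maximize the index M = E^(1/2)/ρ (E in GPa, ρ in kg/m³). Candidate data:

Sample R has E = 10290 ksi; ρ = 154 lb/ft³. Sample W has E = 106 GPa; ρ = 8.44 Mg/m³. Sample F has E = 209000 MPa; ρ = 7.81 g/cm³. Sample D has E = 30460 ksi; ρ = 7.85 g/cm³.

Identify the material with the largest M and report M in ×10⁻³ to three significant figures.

Convert each candidate to consistent units, then evaluate M:
  sample R: E = 70.95 GPa, ρ = 2467 kg/m³
  sample W: E = 106.0 GPa, ρ = 8440 kg/m³
  sample F: E = 209.0 GPa, ρ = 7810 kg/m³
  sample D: E = 210.0 GPa, ρ = 7850 kg/m³
  sample R: M = 3.41×10⁻³
  sample F: M = 1.85×10⁻³
  sample D: M = 1.85×10⁻³
  sample W: M = 1.22×10⁻³
Sample R has the largest M.

sample R, M = 3.41×10⁻³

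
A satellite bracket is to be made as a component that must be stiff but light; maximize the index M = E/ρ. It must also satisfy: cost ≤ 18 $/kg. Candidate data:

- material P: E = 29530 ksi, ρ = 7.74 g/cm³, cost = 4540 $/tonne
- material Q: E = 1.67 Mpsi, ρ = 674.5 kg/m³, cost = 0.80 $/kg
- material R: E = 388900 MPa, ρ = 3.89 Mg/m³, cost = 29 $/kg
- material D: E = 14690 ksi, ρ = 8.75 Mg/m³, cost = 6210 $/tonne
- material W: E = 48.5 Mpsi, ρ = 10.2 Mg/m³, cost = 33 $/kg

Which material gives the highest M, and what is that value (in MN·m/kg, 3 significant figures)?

material P, M = 26.3 MN·m/kg

Screen on constraints: cost ≤ 18 $/kg. Survivors: material P, material Q, material D.
Putting every candidate on a common basis:
  material P: E = 203.6 GPa, ρ = 7740 kg/m³
  material Q: E = 11.51 GPa, ρ = 674.5 kg/m³
  material D: E = 101.3 GPa, ρ = 8750 kg/m³
  material P: M = 26.3 MN·m/kg
  material Q: M = 17.1 MN·m/kg
  material D: M = 11.6 MN·m/kg
Material P has the largest M.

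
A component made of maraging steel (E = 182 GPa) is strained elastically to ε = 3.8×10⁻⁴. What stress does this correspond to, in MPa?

σ = E·ε = 182000 MPa × 3.8×10⁻⁴ = 69.2 MPa.

69.2 MPa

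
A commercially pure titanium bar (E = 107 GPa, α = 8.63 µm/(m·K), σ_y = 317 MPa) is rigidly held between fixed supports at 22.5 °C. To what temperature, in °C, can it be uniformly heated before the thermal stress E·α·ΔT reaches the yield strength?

E·α·ΔT = 317.0 MPa ⇒ ΔT = 317.0 / (107.0×10³ × 8.63×10⁻⁶) = 343.3 K.
T = 22.5 + 343.3 = 365.8 °C.

366 °C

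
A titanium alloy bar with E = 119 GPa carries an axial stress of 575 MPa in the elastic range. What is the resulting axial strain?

ε = σ/E = 575 / 119000 = 4.83×10⁻³.

4.83×10⁻³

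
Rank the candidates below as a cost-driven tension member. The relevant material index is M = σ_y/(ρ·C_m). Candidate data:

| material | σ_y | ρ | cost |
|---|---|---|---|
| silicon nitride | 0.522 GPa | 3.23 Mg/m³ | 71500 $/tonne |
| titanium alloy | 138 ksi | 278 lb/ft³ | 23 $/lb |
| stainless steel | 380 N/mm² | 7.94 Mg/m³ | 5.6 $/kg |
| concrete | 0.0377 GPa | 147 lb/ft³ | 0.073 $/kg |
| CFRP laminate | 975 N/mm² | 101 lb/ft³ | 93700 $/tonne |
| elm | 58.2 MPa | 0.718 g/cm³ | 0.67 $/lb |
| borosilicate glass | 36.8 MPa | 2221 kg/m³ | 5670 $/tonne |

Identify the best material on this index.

concrete

Normalizing units and computing the index:
  silicon nitride: σ_y = 522.0 MPa, ρ = 3230 kg/m³, cost = 71.50 $/kg
  titanium alloy: σ_y = 951.5 MPa, ρ = 4453 kg/m³, cost = 50.71 $/kg
  stainless steel: σ_y = 380.0 MPa, ρ = 7940 kg/m³, cost = 5.600 $/kg
  concrete: σ_y = 37.70 MPa, ρ = 2355 kg/m³, cost = 0.07300 $/kg
  CFRP laminate: σ_y = 975.0 MPa, ρ = 1618 kg/m³, cost = 93.70 $/kg
  elm: σ_y = 58.20 MPa, ρ = 718.0 kg/m³, cost = 1.477 $/kg
  borosilicate glass: σ_y = 36.80 MPa, ρ = 2221 kg/m³, cost = 5.670 $/kg
  concrete: M = 219 kN·m per $
  elm: M = 54.9 kN·m per $
  stainless steel: M = 8.55 kN·m per $
  CFRP laminate: M = 6.43 kN·m per $
  titanium alloy: M = 4.21 kN·m per $
  borosilicate glass: M = 2.92 kN·m per $
  silicon nitride: M = 2.26 kN·m per $
Concrete has the largest M.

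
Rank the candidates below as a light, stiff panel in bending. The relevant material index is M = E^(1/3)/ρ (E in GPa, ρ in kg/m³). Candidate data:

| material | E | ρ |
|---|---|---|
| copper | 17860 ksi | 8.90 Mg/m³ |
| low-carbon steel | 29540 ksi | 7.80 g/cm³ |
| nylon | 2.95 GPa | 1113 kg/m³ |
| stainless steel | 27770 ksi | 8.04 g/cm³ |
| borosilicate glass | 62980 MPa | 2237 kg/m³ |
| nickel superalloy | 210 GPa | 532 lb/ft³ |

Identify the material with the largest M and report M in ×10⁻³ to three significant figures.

Convert each candidate to consistent units, then evaluate M:
  copper: E = 123.1 GPa, ρ = 8900 kg/m³
  low-carbon steel: E = 203.7 GPa, ρ = 7800 kg/m³
  nylon: E = 2.950 GPa, ρ = 1113 kg/m³
  stainless steel: E = 191.5 GPa, ρ = 8040 kg/m³
  borosilicate glass: E = 62.98 GPa, ρ = 2237 kg/m³
  nickel superalloy: E = 210.0 GPa, ρ = 8522 kg/m³
  borosilicate glass: M = 1.78×10⁻³
  nylon: M = 1.29×10⁻³
  low-carbon steel: M = 0.754×10⁻³
  stainless steel: M = 0.717×10⁻³
  nickel superalloy: M = 0.697×10⁻³
  copper: M = 0.559×10⁻³
Highest index: borosilicate glass.

borosilicate glass, M = 1.78×10⁻³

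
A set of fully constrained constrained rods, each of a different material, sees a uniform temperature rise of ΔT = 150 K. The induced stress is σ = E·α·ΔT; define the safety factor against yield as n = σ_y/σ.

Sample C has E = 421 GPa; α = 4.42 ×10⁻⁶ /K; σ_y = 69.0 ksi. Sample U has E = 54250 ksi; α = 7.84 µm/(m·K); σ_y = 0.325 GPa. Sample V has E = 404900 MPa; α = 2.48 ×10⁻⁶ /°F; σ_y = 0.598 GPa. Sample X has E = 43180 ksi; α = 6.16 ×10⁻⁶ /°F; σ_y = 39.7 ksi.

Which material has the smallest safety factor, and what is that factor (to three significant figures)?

Converting E to GPa, α to ×10⁻⁶/K, σ_y to MPa, then σ and n for each:
  sample C: E = 421.0, α = 4.42, σ_y = 475.7 → σ = 279 MPa, n = 1.70
  sample U: E = 374.0, α = 7.84, σ_y = 325.0 → σ = 440 MPa, n = 0.739
  sample V: E = 404.9, α = 4.46, σ_y = 598.0 → σ = 271 MPa, n = 2.21
  sample X: E = 297.7, α = 11.1, σ_y = 273.7 → σ = 495 MPa, n = 0.553
Sample X has the lowest safety factor, n = 0.553.

sample X, n = 0.553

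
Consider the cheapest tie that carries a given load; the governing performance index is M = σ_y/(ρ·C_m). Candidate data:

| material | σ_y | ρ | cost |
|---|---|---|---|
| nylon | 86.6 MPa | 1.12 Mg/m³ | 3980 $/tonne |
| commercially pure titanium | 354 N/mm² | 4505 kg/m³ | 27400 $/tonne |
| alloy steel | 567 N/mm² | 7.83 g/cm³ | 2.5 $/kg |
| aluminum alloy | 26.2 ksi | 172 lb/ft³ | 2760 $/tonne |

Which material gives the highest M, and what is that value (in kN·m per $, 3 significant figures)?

alloy steel, M = 29.0 kN·m per $

In SI units:
  nylon: σ_y = 86.60 MPa, ρ = 1120 kg/m³, cost = 3.980 $/kg
  commercially pure titanium: σ_y = 354.0 MPa, ρ = 4505 kg/m³, cost = 27.40 $/kg
  alloy steel: σ_y = 567.0 MPa, ρ = 7830 kg/m³, cost = 2.500 $/kg
  aluminum alloy: σ_y = 180.6 MPa, ρ = 2755 kg/m³, cost = 2.760 $/kg
  alloy steel: M = 29.0 kN·m per $
  aluminum alloy: M = 23.8 kN·m per $
  nylon: M = 19.4 kN·m per $
  commercially pure titanium: M = 2.87 kN·m per $
The maximum is for alloy steel.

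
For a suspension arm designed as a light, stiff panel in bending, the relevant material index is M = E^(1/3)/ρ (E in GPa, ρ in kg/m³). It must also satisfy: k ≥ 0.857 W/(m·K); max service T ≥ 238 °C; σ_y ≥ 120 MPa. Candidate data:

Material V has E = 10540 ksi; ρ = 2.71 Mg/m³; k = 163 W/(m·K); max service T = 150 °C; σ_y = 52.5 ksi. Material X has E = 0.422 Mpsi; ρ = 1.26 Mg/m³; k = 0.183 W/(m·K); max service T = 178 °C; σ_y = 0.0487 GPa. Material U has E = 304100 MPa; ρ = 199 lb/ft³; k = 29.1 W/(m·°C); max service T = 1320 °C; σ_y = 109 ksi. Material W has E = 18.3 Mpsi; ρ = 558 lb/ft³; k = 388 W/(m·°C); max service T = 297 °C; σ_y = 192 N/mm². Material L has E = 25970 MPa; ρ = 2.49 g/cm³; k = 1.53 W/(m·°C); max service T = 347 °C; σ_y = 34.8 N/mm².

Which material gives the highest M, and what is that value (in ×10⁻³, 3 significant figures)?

material U, M = 2.11×10⁻³

Screen on constraints: k ≥ 0.857 W/(m·K); max service T ≥ 238 °C; σ_y ≥ 120 MPa. Survivors: material U, material W.
Putting every candidate on a common basis:
  material U: E = 304.1 GPa, ρ = 3188 kg/m³
  material W: E = 126.2 GPa, ρ = 8938 kg/m³
  material U: M = 2.11×10⁻³
  material W: M = 0.561×10⁻³
Material U has the largest M.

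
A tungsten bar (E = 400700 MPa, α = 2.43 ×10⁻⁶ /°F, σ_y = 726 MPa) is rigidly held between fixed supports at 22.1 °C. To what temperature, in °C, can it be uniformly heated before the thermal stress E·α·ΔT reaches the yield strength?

436 °C

E = 400700 MPa = 400.7 GPa.
α = 2.43×10⁻⁶/°F × 9/5 = 4.37×10⁻⁶/K.
E·α·ΔT = 726.0 MPa ⇒ ΔT = 726.0 / (400.7×10³ × 4.37×10⁻⁶) = 414.2 K.
T = 22.1 + 414.2 = 436.3 °C.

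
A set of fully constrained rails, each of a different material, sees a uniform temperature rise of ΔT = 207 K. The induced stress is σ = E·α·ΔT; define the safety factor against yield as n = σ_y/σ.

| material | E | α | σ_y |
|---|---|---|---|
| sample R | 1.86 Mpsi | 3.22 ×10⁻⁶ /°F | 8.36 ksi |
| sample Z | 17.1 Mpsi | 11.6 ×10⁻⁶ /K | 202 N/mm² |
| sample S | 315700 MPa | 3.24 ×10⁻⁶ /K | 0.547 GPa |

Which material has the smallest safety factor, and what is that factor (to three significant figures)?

Converting E to GPa, α to ×10⁻⁶/K, σ_y to MPa, then σ and n for each:
  sample R: E = 12.82, α = 5.80, σ_y = 57.64 → σ = 15.4 MPa, n = 3.75
  sample Z: E = 117.9, α = 11.6, σ_y = 202.0 → σ = 283 MPa, n = 0.714
  sample S: E = 315.7, α = 3.24, σ_y = 547.0 → σ = 212 MPa, n = 2.58
The minimum is sample Z at n = 0.714.

sample Z, n = 0.714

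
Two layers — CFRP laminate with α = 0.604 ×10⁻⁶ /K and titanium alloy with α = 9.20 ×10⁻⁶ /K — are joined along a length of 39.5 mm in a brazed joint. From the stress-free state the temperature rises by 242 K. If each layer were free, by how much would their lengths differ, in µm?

82.2 µm

Δα = |0.604 − 9.20|×10⁻⁶/K = 8.60×10⁻⁶/K.
ΔL_mismatch = Δα·L·ΔT = 8.60×10⁻⁶ × 39.5 mm × 242.0 K = 82.2 µm.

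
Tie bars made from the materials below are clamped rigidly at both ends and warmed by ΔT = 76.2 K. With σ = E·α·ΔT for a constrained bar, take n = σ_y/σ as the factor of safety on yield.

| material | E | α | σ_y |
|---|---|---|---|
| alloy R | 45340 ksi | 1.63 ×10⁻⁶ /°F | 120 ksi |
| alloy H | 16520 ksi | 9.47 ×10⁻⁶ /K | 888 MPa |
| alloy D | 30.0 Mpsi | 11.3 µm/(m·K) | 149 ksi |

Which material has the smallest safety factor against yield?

alloy D

In consistent units (E in GPa, α in ×10⁻⁶/K, σ_y in MPa):
  alloy R: E = 312.6, α = 2.93, σ_y = 827.4 → σ = 69.9 MPa, n = 11.8
  alloy H: E = 113.9, α = 9.47, σ_y = 888.0 → σ = 82.2 MPa, n = 10.8
  alloy D: E = 206.8, α = 11.3, σ_y = 1027 → σ = 178 MPa, n = 5.77
Smallest n: alloy D with n = 5.77.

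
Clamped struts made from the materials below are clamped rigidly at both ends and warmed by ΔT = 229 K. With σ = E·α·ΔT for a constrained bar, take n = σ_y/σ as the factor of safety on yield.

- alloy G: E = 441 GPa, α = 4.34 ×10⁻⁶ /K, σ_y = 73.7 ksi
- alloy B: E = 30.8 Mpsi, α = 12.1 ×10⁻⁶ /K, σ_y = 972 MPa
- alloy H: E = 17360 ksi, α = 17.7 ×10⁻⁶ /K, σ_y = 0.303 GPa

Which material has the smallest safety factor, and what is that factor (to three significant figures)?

Per material, after unit conversion:
  alloy G: E = 441.0, α = 4.34, σ_y = 508.1 → σ = 438 MPa, n = 1.16
  alloy B: E = 212.4, α = 12.1, σ_y = 972.0 → σ = 588 MPa, n = 1.65
  alloy H: E = 119.7, α = 17.7, σ_y = 303.0 → σ = 485 MPa, n = 0.625
Smallest n: alloy H with n = 0.625.

alloy H, n = 0.625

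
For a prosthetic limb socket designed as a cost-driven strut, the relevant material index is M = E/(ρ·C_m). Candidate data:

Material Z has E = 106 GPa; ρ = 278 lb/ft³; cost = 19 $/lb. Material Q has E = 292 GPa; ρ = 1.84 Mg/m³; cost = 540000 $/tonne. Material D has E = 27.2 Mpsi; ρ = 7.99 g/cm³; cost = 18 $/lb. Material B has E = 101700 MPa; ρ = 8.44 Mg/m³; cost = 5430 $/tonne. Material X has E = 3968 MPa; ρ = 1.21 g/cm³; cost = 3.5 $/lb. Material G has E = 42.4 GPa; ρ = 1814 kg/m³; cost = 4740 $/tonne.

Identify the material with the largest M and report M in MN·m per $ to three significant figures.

Putting every candidate on a common basis:
  material Z: E = 106.0 GPa, ρ = 4453 kg/m³, cost = 41.89 $/kg
  material Q: E = 292.0 GPa, ρ = 1840 kg/m³, cost = 540.0 $/kg
  material D: E = 187.5 GPa, ρ = 7990 kg/m³, cost = 39.68 $/kg
  material B: E = 101.7 GPa, ρ = 8440 kg/m³, cost = 5.430 $/kg
  material X: E = 3.968 GPa, ρ = 1210 kg/m³, cost = 7.716 $/kg
  material G: E = 42.40 GPa, ρ = 1814 kg/m³, cost = 4.740 $/kg
  material G: M = 4.93 MN·m per $
  material B: M = 2.22 MN·m per $
  material D: M = 0.591 MN·m per $
  material Z: M = 0.568 MN·m per $
  material X: M = 0.425 MN·m per $
  material Q: M = 0.294 MN·m per $
Highest index: material G.

material G, M = 4.93 MN·m per $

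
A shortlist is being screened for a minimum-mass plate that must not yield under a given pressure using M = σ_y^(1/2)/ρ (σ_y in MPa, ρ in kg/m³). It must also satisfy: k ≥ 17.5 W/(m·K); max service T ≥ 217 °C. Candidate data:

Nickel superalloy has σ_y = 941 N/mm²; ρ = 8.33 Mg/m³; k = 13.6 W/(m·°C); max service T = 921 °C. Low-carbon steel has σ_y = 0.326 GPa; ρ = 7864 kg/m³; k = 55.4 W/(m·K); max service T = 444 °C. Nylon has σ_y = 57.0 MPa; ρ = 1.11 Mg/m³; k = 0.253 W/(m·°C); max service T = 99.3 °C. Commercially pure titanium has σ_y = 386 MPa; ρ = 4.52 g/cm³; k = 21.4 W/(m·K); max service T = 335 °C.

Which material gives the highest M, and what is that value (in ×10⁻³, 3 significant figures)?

commercially pure titanium, M = 4.35×10⁻³

Screen on constraints: k ≥ 17.5 W/(m·K); max service T ≥ 217 °C. Survivors: low-carbon steel, commercially pure titanium.
Normalizing units and computing the index:
  low-carbon steel: σ_y = 326.0 MPa, ρ = 7864 kg/m³
  commercially pure titanium: σ_y = 386.0 MPa, ρ = 4520 kg/m³
  commercially pure titanium: M = 4.35×10⁻³
  low-carbon steel: M = 2.30×10⁻³
Commercially pure titanium has the largest M.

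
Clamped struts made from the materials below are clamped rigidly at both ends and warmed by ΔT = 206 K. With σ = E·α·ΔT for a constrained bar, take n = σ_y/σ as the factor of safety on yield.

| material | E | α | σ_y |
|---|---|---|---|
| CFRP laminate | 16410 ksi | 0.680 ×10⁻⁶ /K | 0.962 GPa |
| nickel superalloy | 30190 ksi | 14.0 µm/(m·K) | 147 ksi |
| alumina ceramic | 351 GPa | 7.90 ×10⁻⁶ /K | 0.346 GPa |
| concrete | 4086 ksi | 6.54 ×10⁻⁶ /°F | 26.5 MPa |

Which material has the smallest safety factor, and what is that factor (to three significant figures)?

concrete, n = 0.388

In consistent units (E in GPa, α in ×10⁻⁶/K, σ_y in MPa):
  CFRP laminate: E = 113.1, α = 0.680, σ_y = 962.0 → σ = 15.8 MPa, n = 60.7
  nickel superalloy: E = 208.2, α = 14.0, σ_y = 1014 → σ = 600 MPa, n = 1.69
  alumina ceramic: E = 351.0, α = 7.90, σ_y = 346.0 → σ = 571 MPa, n = 0.606
  concrete: E = 28.17, α = 11.8, σ_y = 26.50 → σ = 68.3 MPa, n = 0.388
Smallest n: concrete with n = 0.388.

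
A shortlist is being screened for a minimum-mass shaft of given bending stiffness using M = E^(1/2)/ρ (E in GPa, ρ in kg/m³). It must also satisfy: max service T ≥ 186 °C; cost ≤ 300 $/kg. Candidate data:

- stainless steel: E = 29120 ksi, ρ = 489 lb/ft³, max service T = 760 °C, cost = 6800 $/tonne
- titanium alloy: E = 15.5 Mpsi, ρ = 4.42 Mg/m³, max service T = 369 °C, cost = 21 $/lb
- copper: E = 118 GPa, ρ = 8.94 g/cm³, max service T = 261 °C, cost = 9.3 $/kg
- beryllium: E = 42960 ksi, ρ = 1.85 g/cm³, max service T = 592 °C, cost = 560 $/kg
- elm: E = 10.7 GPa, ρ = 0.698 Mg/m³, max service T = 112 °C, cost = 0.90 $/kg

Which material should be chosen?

Screen on constraints: max service T ≥ 186 °C; cost ≤ 300 $/kg. Survivors: stainless steel, titanium alloy, copper.
Normalizing units and computing the index:
  stainless steel: E = 200.8 GPa, ρ = 7833 kg/m³
  titanium alloy: E = 106.9 GPa, ρ = 4420 kg/m³
  copper: E = 118.0 GPa, ρ = 8940 kg/m³
  titanium alloy: M = 2.34×10⁻³
  stainless steel: M = 1.81×10⁻³
  copper: M = 1.22×10⁻³
The maximum is for titanium alloy.

titanium alloy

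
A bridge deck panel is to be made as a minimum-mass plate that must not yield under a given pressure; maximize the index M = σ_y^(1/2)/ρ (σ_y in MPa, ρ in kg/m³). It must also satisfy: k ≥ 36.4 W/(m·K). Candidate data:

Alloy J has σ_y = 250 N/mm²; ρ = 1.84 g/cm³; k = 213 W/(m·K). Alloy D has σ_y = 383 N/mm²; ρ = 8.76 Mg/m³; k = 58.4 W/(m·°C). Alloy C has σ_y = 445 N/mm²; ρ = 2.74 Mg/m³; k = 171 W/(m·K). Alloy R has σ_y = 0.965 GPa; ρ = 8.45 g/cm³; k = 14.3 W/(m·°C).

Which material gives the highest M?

alloy J

Screen on constraints: k ≥ 36.4 W/(m·K). Survivors: alloy J, alloy D, alloy C.
After converting to SI:
  alloy J: σ_y = 250.0 MPa, ρ = 1840 kg/m³
  alloy D: σ_y = 383.0 MPa, ρ = 8760 kg/m³
  alloy C: σ_y = 445.0 MPa, ρ = 2740 kg/m³
  alloy J: M = 8.59×10⁻³
  alloy C: M = 7.70×10⁻³
  alloy D: M = 2.23×10⁻³
Alloy J has the largest M.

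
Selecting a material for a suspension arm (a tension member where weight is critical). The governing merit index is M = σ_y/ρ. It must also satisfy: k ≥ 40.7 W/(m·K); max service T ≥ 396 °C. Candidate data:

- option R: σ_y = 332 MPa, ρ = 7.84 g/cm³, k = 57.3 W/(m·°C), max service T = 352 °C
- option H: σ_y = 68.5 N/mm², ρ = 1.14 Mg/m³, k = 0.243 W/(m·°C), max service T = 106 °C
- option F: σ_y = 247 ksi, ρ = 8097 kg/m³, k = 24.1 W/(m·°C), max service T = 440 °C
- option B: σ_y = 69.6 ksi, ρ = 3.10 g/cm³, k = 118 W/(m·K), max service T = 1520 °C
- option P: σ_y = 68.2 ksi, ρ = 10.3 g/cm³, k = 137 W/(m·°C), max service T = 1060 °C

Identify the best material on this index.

Screen on constraints: k ≥ 40.7 W/(m·K); max service T ≥ 396 °C. Survivors: option B, option P.
Convert each candidate to consistent units, then evaluate M:
  option B: σ_y = 479.9 MPa, ρ = 3100 kg/m³
  option P: σ_y = 470.2 MPa, ρ = 10300 kg/m³
  option B: M = 155 kN·m/kg
  option P: M = 45.7 kN·m/kg
The maximum is for option B.

option B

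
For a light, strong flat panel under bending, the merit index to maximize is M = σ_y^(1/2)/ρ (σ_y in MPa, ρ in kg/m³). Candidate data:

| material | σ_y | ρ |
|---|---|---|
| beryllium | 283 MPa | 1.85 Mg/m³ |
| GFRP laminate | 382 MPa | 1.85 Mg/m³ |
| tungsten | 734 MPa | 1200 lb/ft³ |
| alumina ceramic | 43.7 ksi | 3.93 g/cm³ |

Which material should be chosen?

GFRP laminate

Normalizing units and computing the index:
  beryllium: σ_y = 283.0 MPa, ρ = 1850 kg/m³
  GFRP laminate: σ_y = 382.0 MPa, ρ = 1850 kg/m³
  tungsten: σ_y = 734.0 MPa, ρ = 19220 kg/m³
  alumina ceramic: σ_y = 301.3 MPa, ρ = 3930 kg/m³
  GFRP laminate: M = 10.6×10⁻³
  beryllium: M = 9.09×10⁻³
  alumina ceramic: M = 4.42×10⁻³
  tungsten: M = 1.41×10⁻³
GFRP laminate has the largest M.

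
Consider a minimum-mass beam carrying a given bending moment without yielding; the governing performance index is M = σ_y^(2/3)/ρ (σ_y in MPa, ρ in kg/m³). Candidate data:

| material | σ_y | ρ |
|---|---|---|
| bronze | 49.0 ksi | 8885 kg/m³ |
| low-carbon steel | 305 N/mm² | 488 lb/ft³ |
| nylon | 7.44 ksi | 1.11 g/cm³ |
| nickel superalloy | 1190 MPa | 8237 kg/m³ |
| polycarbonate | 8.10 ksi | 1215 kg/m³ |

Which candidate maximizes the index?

In SI units:
  bronze: σ_y = 337.8 MPa, ρ = 8885 kg/m³
  low-carbon steel: σ_y = 305.0 MPa, ρ = 7817 kg/m³
  nylon: σ_y = 51.30 MPa, ρ = 1110 kg/m³
  nickel superalloy: σ_y = 1190 MPa, ρ = 8237 kg/m³
  polycarbonate: σ_y = 55.85 MPa, ρ = 1215 kg/m³
  nickel superalloy: M = 13.6×10⁻³
  nylon: M = 12.4×10⁻³
  polycarbonate: M = 12.0×10⁻³
  low-carbon steel: M = 5.80×10⁻³
  bronze: M = 5.46×10⁻³
The maximum is for nickel superalloy.

nickel superalloy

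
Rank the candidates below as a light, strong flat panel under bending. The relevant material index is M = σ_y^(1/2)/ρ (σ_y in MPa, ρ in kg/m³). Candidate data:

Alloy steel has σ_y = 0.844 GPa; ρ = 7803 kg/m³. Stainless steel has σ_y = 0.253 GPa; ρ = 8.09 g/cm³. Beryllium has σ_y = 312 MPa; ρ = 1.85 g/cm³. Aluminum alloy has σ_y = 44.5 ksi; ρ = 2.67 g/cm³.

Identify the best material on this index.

Convert each candidate to consistent units, then evaluate M:
  alloy steel: σ_y = 844.0 MPa, ρ = 7803 kg/m³
  stainless steel: σ_y = 253.0 MPa, ρ = 8090 kg/m³
  beryllium: σ_y = 312.0 MPa, ρ = 1850 kg/m³
  aluminum alloy: σ_y = 306.8 MPa, ρ = 2670 kg/m³
  beryllium: M = 9.55×10⁻³
  aluminum alloy: M = 6.56×10⁻³
  alloy steel: M = 3.72×10⁻³
  stainless steel: M = 1.97×10⁻³
Highest index: beryllium.

beryllium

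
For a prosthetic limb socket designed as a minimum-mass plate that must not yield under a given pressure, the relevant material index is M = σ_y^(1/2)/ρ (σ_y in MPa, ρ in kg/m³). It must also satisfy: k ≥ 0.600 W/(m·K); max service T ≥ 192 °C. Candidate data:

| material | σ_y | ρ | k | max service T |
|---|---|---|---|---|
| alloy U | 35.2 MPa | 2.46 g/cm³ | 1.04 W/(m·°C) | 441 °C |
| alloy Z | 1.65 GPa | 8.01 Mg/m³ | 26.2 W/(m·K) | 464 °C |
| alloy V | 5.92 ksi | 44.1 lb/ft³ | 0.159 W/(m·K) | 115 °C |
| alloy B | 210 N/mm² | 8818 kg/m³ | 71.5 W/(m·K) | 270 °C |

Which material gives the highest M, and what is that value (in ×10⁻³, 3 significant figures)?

Screen on constraints: k ≥ 0.600 W/(m·K); max service T ≥ 192 °C. Survivors: alloy U, alloy Z, alloy B.
In SI units:
  alloy U: σ_y = 35.20 MPa, ρ = 2460 kg/m³
  alloy Z: σ_y = 1650 MPa, ρ = 8010 kg/m³
  alloy B: σ_y = 210.0 MPa, ρ = 8818 kg/m³
  alloy Z: M = 5.07×10⁻³
  alloy U: M = 2.41×10⁻³
  alloy B: M = 1.64×10⁻³
Alloy Z has the largest M.

alloy Z, M = 5.07×10⁻³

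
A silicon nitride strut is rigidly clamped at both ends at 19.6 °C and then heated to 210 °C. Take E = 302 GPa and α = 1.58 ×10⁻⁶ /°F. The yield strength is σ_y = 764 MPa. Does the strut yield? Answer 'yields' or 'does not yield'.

α = 1.58×10⁻⁶/°F × 9/5 = 2.84×10⁻⁶/K.
ΔT = 190.4 K. Constrained thermal stress σ = E·α·ΔT = 302.0×10³ MPa × 2.84×10⁻⁶ × 190.4 = 164 MPa (compressive).
Compare to σ_y = 764 MPa: σ < σ_y, so it does not yield.

does not yield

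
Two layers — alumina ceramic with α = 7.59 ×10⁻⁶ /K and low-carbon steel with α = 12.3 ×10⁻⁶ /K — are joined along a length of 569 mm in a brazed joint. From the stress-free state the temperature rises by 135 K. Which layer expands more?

α(alumina ceramic) = 7.59×10⁻⁶/K vs α(low-carbon steel) = 12.3×10⁻⁶/K.
Higher α expands more for the same ΔT: low-carbon steel.

low-carbon steel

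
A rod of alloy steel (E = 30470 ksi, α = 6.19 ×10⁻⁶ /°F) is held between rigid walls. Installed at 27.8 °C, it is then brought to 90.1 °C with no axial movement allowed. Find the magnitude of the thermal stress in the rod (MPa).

E = 30470 ksi = 210.1 GPa.
α = 6.19×10⁻⁶/°F × 9/5 = 11.1×10⁻⁶/K.
ΔT = 62.30 K. Constrained thermal stress σ = E·α·ΔT = 210.1×10³ MPa × 11.1×10⁻⁶ × 62.30 = 146 MPa (compressive).

146 MPa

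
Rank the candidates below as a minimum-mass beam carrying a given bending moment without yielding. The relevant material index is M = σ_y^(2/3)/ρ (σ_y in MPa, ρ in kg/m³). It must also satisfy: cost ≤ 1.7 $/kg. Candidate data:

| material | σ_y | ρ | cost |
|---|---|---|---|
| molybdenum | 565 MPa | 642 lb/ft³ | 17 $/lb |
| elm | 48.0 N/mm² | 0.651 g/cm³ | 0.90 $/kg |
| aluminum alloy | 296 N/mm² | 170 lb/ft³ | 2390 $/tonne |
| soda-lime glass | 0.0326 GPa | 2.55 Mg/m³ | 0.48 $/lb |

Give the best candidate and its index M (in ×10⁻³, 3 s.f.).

Screen on constraints: cost ≤ 1.7 $/kg. Survivors: elm, soda-lime glass.
Putting every candidate on a common basis:
  elm: σ_y = 48.00 MPa, ρ = 651.0 kg/m³
  soda-lime glass: σ_y = 32.60 MPa, ρ = 2550 kg/m³
  elm: M = 20.3×10⁻³
  soda-lime glass: M = 4.00×10⁻³
Elm ranks first.

elm, M = 20.3×10⁻³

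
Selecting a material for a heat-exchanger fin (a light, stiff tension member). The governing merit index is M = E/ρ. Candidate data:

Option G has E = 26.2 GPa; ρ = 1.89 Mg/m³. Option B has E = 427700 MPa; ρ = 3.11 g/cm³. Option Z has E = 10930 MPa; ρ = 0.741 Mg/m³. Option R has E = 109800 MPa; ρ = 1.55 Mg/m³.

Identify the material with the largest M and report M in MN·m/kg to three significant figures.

option B, M = 138 MN·m/kg

Convert each candidate to consistent units, then evaluate M:
  option G: E = 26.20 GPa, ρ = 1890 kg/m³
  option B: E = 427.7 GPa, ρ = 3110 kg/m³
  option Z: E = 10.93 GPa, ρ = 741.0 kg/m³
  option R: E = 109.8 GPa, ρ = 1550 kg/m³
  option B: M = 138 MN·m/kg
  option R: M = 70.8 MN·m/kg
  option Z: M = 14.8 MN·m/kg
  option G: M = 13.9 MN·m/kg
Highest index: option B.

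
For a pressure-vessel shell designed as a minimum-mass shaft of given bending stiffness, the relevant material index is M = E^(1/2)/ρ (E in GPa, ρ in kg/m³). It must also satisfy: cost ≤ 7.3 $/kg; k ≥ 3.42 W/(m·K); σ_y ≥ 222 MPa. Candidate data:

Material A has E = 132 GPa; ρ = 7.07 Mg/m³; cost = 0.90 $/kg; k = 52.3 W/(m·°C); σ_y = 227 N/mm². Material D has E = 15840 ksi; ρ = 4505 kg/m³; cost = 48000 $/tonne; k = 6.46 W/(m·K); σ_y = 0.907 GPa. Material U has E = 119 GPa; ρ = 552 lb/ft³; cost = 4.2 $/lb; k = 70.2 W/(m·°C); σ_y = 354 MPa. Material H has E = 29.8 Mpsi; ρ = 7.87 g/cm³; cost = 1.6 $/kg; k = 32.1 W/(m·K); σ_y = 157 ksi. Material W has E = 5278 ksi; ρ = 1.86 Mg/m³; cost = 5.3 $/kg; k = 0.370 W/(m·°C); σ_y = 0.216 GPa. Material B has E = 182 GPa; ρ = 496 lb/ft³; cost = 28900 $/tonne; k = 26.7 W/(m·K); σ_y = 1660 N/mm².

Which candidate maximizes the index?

material H

Screen on constraints: cost ≤ 7.3 $/kg; k ≥ 3.42 W/(m·K); σ_y ≥ 222 MPa. Survivors: material A, material H.
Putting every candidate on a common basis:
  material A: E = 132.0 GPa, ρ = 7070 kg/m³
  material H: E = 205.5 GPa, ρ = 7870 kg/m³
  material H: M = 1.82×10⁻³
  material A: M = 1.63×10⁻³
Material H has the largest M.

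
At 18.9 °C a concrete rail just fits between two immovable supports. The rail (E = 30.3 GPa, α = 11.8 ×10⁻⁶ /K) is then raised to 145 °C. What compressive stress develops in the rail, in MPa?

45.1 MPa

ΔT = 126.1 K. Constrained thermal stress σ = E·α·ΔT = 30.30×10³ MPa × 11.8×10⁻⁶ × 126.1 = 45.1 MPa (compressive).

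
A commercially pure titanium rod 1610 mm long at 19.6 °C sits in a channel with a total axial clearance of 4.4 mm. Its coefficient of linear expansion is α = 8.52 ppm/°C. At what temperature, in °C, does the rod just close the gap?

340 °C

α·L₀·ΔT = 4.4 mm ⇒ ΔT = 4.4 / (8.52×10⁻⁶ × 1610.0) = 320.8 K.
T = 19.6 + 320.8 = 340.4 °C.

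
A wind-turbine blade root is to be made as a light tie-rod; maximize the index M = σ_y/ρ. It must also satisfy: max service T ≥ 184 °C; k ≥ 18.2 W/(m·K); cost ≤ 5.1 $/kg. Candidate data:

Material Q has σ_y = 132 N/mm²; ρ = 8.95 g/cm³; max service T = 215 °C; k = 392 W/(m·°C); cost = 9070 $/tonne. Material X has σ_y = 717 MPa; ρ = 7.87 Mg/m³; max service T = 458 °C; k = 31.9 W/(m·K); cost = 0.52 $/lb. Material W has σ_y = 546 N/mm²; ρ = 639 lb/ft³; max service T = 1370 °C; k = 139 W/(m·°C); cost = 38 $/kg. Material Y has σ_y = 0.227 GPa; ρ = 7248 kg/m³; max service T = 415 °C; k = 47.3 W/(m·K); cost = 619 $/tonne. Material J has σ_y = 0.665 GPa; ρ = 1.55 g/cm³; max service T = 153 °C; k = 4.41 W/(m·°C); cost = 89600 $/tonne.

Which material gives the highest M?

Screen on constraints: max service T ≥ 184 °C; k ≥ 18.2 W/(m·K); cost ≤ 5.1 $/kg. Survivors: material X, material Y.
Convert each candidate to consistent units, then evaluate M:
  material X: σ_y = 717.0 MPa, ρ = 7870 kg/m³
  material Y: σ_y = 227.0 MPa, ρ = 7248 kg/m³
  material X: M = 91.1 kN·m/kg
  material Y: M = 31.3 kN·m/kg
The maximum is for material X.

material X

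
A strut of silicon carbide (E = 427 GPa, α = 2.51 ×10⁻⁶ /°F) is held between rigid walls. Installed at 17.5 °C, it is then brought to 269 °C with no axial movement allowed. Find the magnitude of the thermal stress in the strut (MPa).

485 MPa

α = 2.51×10⁻⁶/°F × 9/5 = 4.52×10⁻⁶/K.
ΔT = 251.5 K. Constrained thermal stress σ = E·α·ΔT = 427.0×10³ MPa × 4.52×10⁻⁶ × 251.5 = 485 MPa (compressive).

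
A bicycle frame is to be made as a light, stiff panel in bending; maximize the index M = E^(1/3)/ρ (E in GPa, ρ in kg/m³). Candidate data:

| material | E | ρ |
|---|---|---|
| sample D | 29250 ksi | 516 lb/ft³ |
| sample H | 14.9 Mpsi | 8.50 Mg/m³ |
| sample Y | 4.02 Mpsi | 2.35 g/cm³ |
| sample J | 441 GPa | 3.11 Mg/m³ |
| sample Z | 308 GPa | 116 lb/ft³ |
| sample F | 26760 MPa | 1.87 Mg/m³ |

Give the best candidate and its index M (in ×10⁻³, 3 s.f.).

In SI units:
  sample D: E = 201.7 GPa, ρ = 8266 kg/m³
  sample H: E = 102.7 GPa, ρ = 8500 kg/m³
  sample Y: E = 27.72 GPa, ρ = 2350 kg/m³
  sample J: E = 441.0 GPa, ρ = 3110 kg/m³
  sample Z: E = 308.0 GPa, ρ = 1858 kg/m³
  sample F: E = 26.76 GPa, ρ = 1870 kg/m³
  sample Z: M = 3.63×10⁻³
  sample J: M = 2.45×10⁻³
  sample F: M = 1.60×10⁻³
  sample Y: M = 1.29×10⁻³
  sample D: M = 0.709×10⁻³
  sample H: M = 0.551×10⁻³
Highest index: sample Z.

sample Z, M = 3.63×10⁻³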